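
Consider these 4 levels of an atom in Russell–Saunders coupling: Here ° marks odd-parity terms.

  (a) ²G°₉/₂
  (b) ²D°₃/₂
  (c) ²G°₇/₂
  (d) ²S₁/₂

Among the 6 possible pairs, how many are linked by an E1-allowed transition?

0

(a)–(b): forbidden (parity, ΔL, ΔJ).
(a)–(c): forbidden (parity).
(a)–(d): forbidden (ΔL, ΔJ).
(b)–(c): forbidden (parity, ΔL, ΔJ).
(b)–(d): forbidden (ΔL).
(c)–(d): forbidden (ΔL, ΔJ).
Allowed pairs: 0 of 6.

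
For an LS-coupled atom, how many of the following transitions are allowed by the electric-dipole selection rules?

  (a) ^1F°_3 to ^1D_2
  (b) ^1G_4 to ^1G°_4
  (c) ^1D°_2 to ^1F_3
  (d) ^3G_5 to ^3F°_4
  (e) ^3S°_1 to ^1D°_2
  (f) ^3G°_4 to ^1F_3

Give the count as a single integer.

(a) allowed
(b) allowed
(c) allowed
(d) allowed
(e) forbidden (parity, ΔS, ΔL fail)
(f) forbidden (ΔS fails)
Total allowed: 4 of 6.

4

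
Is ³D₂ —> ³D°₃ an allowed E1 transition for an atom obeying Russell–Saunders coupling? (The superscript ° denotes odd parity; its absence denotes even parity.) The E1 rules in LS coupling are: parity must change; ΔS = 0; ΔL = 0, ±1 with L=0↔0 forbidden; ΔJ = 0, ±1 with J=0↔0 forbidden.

ΔL = 0, ±1 (not L=0↔0): L: 2 → 2, ΔL = +0 — ✓.
ΔS = 0: S: 1 → 1 — ✓.
ΔJ = 0, ±1 (not J=0↔0): J: 2 → 3, ΔJ = +1 — ✓.
Parity must change: even → odd — ✓.
All four E1 rules are satisfied.

allowed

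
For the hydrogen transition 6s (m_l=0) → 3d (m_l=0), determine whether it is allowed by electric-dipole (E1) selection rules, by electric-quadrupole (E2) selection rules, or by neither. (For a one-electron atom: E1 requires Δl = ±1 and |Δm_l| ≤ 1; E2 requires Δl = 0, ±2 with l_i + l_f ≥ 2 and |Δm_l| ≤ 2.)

Δl = 2 − 0 = +2; l_i + l_f = 2.
Δm_l = +0.
E1 (Δl = ±1, |Δm_l| ≤ 1): not satisfied.
E2 (Δl = 0,±2, l_i+l_f ≥ 2, |Δm_l| ≤ 2): satisfied.

E2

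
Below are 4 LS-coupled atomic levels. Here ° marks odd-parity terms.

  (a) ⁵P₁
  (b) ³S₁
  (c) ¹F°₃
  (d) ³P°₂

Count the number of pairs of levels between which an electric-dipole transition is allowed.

1

(a)–(b): forbidden (parity, ΔS).
(a)–(c): forbidden (ΔS, ΔL, ΔJ).
(a)–(d): forbidden (ΔS).
(b)–(c): forbidden (ΔS, ΔL, ΔJ).
(b)–(d): allowed.
(c)–(d): forbidden (parity, ΔS, ΔL).
Allowed pairs: 1 of 6.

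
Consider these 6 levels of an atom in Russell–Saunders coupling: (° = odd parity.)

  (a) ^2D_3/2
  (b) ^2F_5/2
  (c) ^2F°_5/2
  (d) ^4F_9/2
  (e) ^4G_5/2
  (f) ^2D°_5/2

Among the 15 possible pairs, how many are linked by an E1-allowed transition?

(a)–(b): forbidden (parity).
(a)–(c): allowed.
(a)–(d): forbidden (parity, ΔS, ΔJ).
(a)–(e): forbidden (parity, ΔS, ΔL).
(a)–(f): allowed.
(b)–(c): allowed.
(b)–(d): forbidden (parity, ΔS, ΔJ).
(b)–(e): forbidden (parity, ΔS).
(b)–(f): allowed.
(c)–(d): forbidden (ΔS, ΔJ).
(c)–(e): forbidden (ΔS).
(c)–(f): forbidden (parity).
(d)–(e): forbidden (parity, ΔJ).
(d)–(f): forbidden (ΔS, ΔJ).
(e)–(f): forbidden (ΔS, ΔL).
Allowed pairs: 4 of 15.

4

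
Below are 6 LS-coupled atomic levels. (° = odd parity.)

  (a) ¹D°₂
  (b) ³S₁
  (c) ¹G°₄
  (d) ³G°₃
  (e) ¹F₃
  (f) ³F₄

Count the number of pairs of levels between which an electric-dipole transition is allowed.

3

(a)–(b): forbidden (ΔS, ΔL).
(a)–(c): forbidden (parity, ΔL, ΔJ).
(a)–(d): forbidden (parity, ΔS, ΔL).
(a)–(e): allowed.
(a)–(f): forbidden (ΔS, ΔJ).
(b)–(c): forbidden (ΔS, ΔL, ΔJ).
(b)–(d): forbidden (ΔL, ΔJ).
(b)–(e): forbidden (parity, ΔS, ΔL, ΔJ).
(b)–(f): forbidden (parity, ΔL, ΔJ).
(c)–(d): forbidden (parity, ΔS).
(c)–(e): allowed.
(c)–(f): forbidden (ΔS).
(d)–(e): forbidden (ΔS).
(d)–(f): allowed.
(e)–(f): forbidden (parity, ΔS).
Allowed pairs: 3 of 15.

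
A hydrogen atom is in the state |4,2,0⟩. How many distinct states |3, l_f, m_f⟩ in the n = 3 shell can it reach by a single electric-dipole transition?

3

E1 requires Δl = ±1, so l_f ∈ {1, 3}; with 0 ≤ l_f ≤ n_f−1 = 2, the allowed l_f values are {1}.
For l_f = 1: m_f ∈ {m_i−1, m_i, m_i+1} ∩ [−1, 1] = {-1, 0, 1} → 3 states.
Total: 3.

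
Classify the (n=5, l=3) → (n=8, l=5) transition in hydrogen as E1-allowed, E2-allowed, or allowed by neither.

Δl = 5 − 3 = +2; l_i + l_f = 8.
E1 (Δl = ±1): not satisfied.
E2 (Δl = 0,±2, l_i+l_f ≥ 2): satisfied.

E2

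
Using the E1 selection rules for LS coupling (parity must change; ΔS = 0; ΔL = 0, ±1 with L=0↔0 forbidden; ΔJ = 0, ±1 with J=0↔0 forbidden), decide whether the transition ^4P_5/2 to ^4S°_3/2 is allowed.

Initial level: S=3/2, L=1, J=5/2, parity even. Final level: S=3/2, L=0, J=3/2, parity odd.
ΔJ = 0, ±1 (not J=0↔0): J: 5/2 → 3/2, ΔJ = -1 — satisfied.
Parity must change: even → odd — satisfied.
ΔL = 0, ±1 (not L=0↔0): L: 1 → 0, ΔL = -1 — satisfied.
ΔS = 0: S: 3/2 → 3/2 — satisfied.
All four E1 rules are satisfied.

allowed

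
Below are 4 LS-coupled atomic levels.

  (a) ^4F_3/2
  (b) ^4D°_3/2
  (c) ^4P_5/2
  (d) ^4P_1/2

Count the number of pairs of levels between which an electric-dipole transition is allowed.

3

(a)–(b): allowed.
(a)–(c): forbidden (parity, ΔL).
(a)–(d): forbidden (parity, ΔL).
(b)–(c): allowed.
(b)–(d): allowed.
(c)–(d): forbidden (parity, ΔJ).
Allowed pairs: 3 of 6.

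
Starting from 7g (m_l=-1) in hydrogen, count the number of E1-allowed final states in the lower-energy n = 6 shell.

E1 requires Δl = ±1, so l_f ∈ {3, 5}; with 0 ≤ l_f ≤ n_f−1 = 5, the allowed l_f values are {3, 5}.
For l_f = 3: m_f ∈ {m_i−1, m_i, m_i+1} ∩ [−3, 3] = {-2, -1, 0} → 3 states.
For l_f = 5: m_f ∈ {m_i−1, m_i, m_i+1} ∩ [−5, 5] = {-2, -1, 0} → 3 states.
Total: 6.

6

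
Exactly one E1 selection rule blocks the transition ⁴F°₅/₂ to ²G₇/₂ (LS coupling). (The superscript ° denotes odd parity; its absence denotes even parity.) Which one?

Initial level: S=3/2, L=3, J=5/2, parity odd. Final level: S=1/2, L=4, J=7/2, parity even.
Parity must change: odd → even — passes.
ΔS = 0: S: 3/2 → 1/2 — fails.
ΔL = 0, ±1 (not L=0↔0): L: 3 → 4, ΔL = +1 — passes.
ΔJ = 0, ±1 (not J=0↔0): J: 5/2 → 7/2, ΔJ = +1 — passes.

the ΔS = 0 rule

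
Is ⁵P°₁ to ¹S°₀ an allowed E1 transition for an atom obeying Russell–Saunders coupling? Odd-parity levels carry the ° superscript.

Initial level: S=2, L=1, J=1, parity odd. Final level: S=0, L=0, J=0, parity odd.
Parity must change: odd → odd — fails.
ΔS = 0: S: 2 → 0 — fails.
ΔL = 0, ±1 (not L=0↔0): L: 1 → 0, ΔL = -1 — passes.
ΔJ = 0, ±1 (not J=0↔0): J: 1 → 0, ΔJ = -1 — passes.
Rule(s) violated: parity, ΔS.

forbidden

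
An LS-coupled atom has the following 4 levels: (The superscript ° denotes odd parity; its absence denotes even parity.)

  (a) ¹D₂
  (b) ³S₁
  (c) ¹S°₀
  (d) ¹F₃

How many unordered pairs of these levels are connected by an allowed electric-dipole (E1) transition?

0

(a)–(b): forbidden (parity, ΔS, ΔL).
(a)–(c): forbidden (ΔL, ΔJ).
(a)–(d): forbidden (parity).
(b)–(c): forbidden (ΔS, ΔL).
(b)–(d): forbidden (parity, ΔS, ΔL, ΔJ).
(c)–(d): forbidden (ΔL, ΔJ).
Allowed pairs: 0 of 6.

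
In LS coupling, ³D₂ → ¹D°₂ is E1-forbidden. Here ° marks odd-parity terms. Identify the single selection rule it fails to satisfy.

Parity must change: even → odd — satisfied.
ΔS = 0: S: 1 → 0 — violated.
ΔL = 0, ±1 (not L=0↔0): L: 2 → 2, ΔL = +0 — satisfied.
ΔJ = 0, ±1 (not J=0↔0): J: 2 → 2, ΔJ = +0 — satisfied.

the ΔS = 0 rule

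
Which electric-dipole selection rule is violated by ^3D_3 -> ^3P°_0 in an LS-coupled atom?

Reading off the term symbols: S 1→1, L 2→1, J 3→0, parity even→odd.
ΔS = 0: S: 1 → 1 — ok.
ΔL = 0, ±1 (not L=0↔0): L: 2 → 1, ΔL = -1 — ok.
Parity must change: even → odd — ok.
ΔJ = 0, ±1 (not J=0↔0): J: 3 → 0, ΔJ = -3 — fails.

the ΔJ = 0, ±1 rule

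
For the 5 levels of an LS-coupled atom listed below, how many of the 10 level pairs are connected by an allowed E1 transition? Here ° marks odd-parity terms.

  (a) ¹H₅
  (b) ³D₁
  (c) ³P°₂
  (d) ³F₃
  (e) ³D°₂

(a)–(b): forbidden (parity, ΔS, ΔL, ΔJ).
(a)–(c): forbidden (ΔS, ΔL, ΔJ).
(a)–(d): forbidden (parity, ΔS, ΔL, ΔJ).
(a)–(e): forbidden (ΔS, ΔL, ΔJ).
(b)–(c): allowed.
(b)–(d): forbidden (parity, ΔJ).
(b)–(e): allowed.
(c)–(d): forbidden (ΔL).
(c)–(e): forbidden (parity).
(d)–(e): allowed.
Allowed pairs: 3 of 10.

3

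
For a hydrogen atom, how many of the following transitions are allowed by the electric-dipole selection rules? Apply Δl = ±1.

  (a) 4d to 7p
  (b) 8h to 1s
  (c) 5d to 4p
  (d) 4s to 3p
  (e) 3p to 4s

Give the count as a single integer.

4

(a) allowed
(b) forbidden — Δl = -5 (E1 requires Δl = ±1)
(c) allowed
(d) allowed
(e) allowed
Total allowed: 4 of 5.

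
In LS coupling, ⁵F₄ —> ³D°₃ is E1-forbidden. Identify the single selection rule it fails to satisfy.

Parity must change: even → odd — passes.
ΔS = 0: S: 2 → 1 — fails.
ΔL = 0, ±1 (not L=0↔0): L: 3 → 2, ΔL = -1 — passes.
ΔJ = 0, ±1 (not J=0↔0): J: 4 → 3, ΔJ = -1 — passes.

the ΔS = 0 rule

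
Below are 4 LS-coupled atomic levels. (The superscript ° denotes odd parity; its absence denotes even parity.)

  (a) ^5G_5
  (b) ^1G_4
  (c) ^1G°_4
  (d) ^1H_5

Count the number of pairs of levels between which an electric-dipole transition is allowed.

(a)–(b): forbidden (parity, ΔS).
(a)–(c): forbidden (ΔS).
(a)–(d): forbidden (parity, ΔS).
(b)–(c): allowed.
(b)–(d): forbidden (parity).
(c)–(d): allowed.
Allowed pairs: 2 of 6.

2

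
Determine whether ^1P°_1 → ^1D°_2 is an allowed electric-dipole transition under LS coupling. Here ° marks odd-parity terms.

Parity must change: odd → odd — fails.
ΔS = 0: S: 0 → 0 — passes.
ΔL = 0, ±1 (not L=0↔0): L: 1 → 2, ΔL = +1 — passes.
ΔJ = 0, ±1 (not J=0↔0): J: 1 → 2, ΔJ = +1 — passes.
Rule(s) violated: parity.

forbidden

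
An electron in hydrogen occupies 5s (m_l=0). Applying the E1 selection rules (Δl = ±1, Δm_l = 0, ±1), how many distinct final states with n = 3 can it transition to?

E1 requires Δl = ±1, so l_f ∈ {-1, 1}; with 0 ≤ l_f ≤ n_f−1 = 2, the allowed l_f values are {1}.
For l_f = 1: m_f ∈ {m_i−1, m_i, m_i+1} ∩ [−1, 1] = {-1, 0, 1} → 3 states.
Total: 3.

3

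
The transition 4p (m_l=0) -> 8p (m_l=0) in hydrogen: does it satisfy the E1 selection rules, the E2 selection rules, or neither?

E2

Δl = 1 − 1 = +0; l_i + l_f = 2.
Δm_l = +0.
E1 (Δl = ±1, |Δm_l| ≤ 1): not satisfied.
E2 (Δl = 0,±2, l_i+l_f ≥ 2, |Δm_l| ≤ 2): satisfied.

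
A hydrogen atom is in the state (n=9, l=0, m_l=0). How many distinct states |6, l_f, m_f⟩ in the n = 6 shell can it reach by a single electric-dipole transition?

3

E1 requires Δl = ±1, so l_f ∈ {-1, 1}; with 0 ≤ l_f ≤ n_f−1 = 5, the allowed l_f values are {1}.
For l_f = 1: m_f ∈ {m_i−1, m_i, m_i+1} ∩ [−1, 1] = {-1, 0, 1} → 3 states.
Total: 3.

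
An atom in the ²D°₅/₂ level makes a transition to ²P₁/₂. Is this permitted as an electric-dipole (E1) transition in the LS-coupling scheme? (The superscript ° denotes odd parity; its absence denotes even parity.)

Reading off the term symbols: S 1/2→1/2, L 2→1, J 5/2→1/2, parity odd→even.
Parity must change: odd → even — satisfied.
ΔS = 0: S: 1/2 → 1/2 — satisfied.
ΔL = 0, ±1 (not L=0↔0): L: 2 → 1, ΔL = -1 — satisfied.
ΔJ = 0, ±1 (not J=0↔0): J: 5/2 → 1/2, ΔJ = -2 — violated.
Rule(s) violated: ΔJ.

forbidden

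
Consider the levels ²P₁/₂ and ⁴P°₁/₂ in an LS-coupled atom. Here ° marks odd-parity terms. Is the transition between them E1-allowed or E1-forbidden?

forbidden

Reading off the term symbols: S 1/2→3/2, L 1→1, J 1/2→1/2, parity even→odd.
Parity must change: even → odd — ok.
ΔS = 0: S: 1/2 → 3/2 — fails.
ΔL = 0, ±1 (not L=0↔0): L: 1 → 1, ΔL = +0 — ok.
ΔJ = 0, ±1 (not J=0↔0): J: 1/2 → 1/2, ΔJ = +0 — ok.
Rule(s) violated: ΔS.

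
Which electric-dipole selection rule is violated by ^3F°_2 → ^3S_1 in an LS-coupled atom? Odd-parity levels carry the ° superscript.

Initial level: S=1, L=3, J=2, parity odd. Final level: S=1, L=0, J=1, parity even.
Parity must change: odd → even — ok.
ΔS = 0: S: 1 → 1 — ok.
ΔL = 0, ±1 (not L=0↔0): L: 3 → 0, ΔL = -3 — fails.
ΔJ = 0, ±1 (not J=0↔0): J: 2 → 1, ΔJ = -1 — ok.

the ΔL = 0, ±1 rule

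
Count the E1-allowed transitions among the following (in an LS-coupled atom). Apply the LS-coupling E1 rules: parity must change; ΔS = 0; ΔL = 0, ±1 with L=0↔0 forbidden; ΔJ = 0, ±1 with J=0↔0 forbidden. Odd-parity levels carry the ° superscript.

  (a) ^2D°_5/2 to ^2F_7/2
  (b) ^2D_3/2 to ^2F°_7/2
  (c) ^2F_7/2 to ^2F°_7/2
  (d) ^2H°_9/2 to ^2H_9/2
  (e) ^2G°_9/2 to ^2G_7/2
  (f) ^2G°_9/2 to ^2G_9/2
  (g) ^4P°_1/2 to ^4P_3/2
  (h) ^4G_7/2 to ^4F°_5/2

7

(a) allowed
(b) forbidden (ΔJ fails)
(c) allowed
(d) allowed
(e) allowed
(f) allowed
(g) allowed
(h) allowed
Total allowed: 7 of 8.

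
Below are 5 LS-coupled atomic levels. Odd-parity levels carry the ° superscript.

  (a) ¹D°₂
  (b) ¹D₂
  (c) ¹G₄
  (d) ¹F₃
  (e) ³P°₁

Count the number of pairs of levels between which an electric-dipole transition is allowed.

(a)–(b): allowed.
(a)–(c): forbidden (ΔL, ΔJ).
(a)–(d): allowed.
(a)–(e): forbidden (parity, ΔS).
(b)–(c): forbidden (parity, ΔL, ΔJ).
(b)–(d): forbidden (parity).
(b)–(e): forbidden (ΔS).
(c)–(d): forbidden (parity).
(c)–(e): forbidden (ΔS, ΔL, ΔJ).
(d)–(e): forbidden (ΔS, ΔL, ΔJ).
Allowed pairs: 2 of 10.

2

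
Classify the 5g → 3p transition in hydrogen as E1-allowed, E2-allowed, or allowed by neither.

Δl = 1 − 4 = -3; l_i + l_f = 5.
E1 (Δl = ±1): not satisfied.
E2 (Δl = 0,±2, l_i+l_f ≥ 2): not satisfied.

neither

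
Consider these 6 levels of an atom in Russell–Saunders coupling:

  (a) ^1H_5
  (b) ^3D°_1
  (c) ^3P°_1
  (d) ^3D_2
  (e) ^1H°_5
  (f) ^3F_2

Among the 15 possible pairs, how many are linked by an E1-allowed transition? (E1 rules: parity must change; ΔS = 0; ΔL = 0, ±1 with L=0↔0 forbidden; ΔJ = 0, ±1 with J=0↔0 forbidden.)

(a)–(b): forbidden (ΔS, ΔL, ΔJ).
(a)–(c): forbidden (ΔS, ΔL, ΔJ).
(a)–(d): forbidden (parity, ΔS, ΔL, ΔJ).
(a)–(e): allowed.
(a)–(f): forbidden (parity, ΔS, ΔL, ΔJ).
(b)–(c): forbidden (parity).
(b)–(d): allowed.
(b)–(e): forbidden (parity, ΔS, ΔL, ΔJ).
(b)–(f): allowed.
(c)–(d): allowed.
(c)–(e): forbidden (parity, ΔS, ΔL, ΔJ).
(c)–(f): forbidden (ΔL).
(d)–(e): forbidden (ΔS, ΔL, ΔJ).
(d)–(f): forbidden (parity).
(e)–(f): forbidden (ΔS, ΔL, ΔJ).
Allowed pairs: 4 of 15.

4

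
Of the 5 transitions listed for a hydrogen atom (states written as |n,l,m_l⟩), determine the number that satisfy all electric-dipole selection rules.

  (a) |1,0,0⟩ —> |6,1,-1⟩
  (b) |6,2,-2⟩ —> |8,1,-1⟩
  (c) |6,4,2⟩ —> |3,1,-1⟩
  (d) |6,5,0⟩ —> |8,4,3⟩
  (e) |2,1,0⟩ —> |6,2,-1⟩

(a) allowed
(b) allowed
(c) forbidden — Δl = -3 (E1 requires Δl = ±1); Δm_l = -3 (E1 requires Δm_l = 0, ±1)
(d) forbidden — Δm_l = +3 (E1 requires Δm_l = 0, ±1)
(e) allowed
Total allowed: 3 of 5.

3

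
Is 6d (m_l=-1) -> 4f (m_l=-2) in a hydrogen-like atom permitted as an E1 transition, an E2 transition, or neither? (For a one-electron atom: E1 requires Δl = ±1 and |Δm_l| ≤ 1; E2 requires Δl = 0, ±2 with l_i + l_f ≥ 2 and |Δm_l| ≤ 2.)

Δl = 3 − 2 = +1; l_i + l_f = 5.
Δm_l = -1.
E1 (Δl = ±1, |Δm_l| ≤ 1): satisfied.
E2 (Δl = 0,±2, l_i+l_f ≥ 2, |Δm_l| ≤ 2): not satisfied.

E1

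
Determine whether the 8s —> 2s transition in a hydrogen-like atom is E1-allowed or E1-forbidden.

forbidden

Δl = 0 − 0 = +0; the E1 rule Δl = ±1 is fails.
The transition is electric-dipole forbidden.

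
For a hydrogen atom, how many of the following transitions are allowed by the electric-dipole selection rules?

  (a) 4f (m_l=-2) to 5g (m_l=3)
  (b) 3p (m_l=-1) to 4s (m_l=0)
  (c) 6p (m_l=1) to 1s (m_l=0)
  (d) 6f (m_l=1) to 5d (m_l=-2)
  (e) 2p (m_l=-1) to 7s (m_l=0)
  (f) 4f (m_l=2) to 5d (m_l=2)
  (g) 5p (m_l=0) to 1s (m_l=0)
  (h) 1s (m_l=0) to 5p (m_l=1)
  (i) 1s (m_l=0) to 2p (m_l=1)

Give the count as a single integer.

(a) forbidden — Δm_l = +5 (E1 requires Δm_l = 0, ±1)
(b) allowed
(c) allowed
(d) forbidden — Δm_l = -3 (E1 requires Δm_l = 0, ±1)
(e) allowed
(f) allowed
(g) allowed
(h) allowed
(i) allowed
Total allowed: 7 of 9.

7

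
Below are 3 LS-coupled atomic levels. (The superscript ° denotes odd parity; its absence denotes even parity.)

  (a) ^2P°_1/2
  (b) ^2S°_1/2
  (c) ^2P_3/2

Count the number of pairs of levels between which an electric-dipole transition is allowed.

2

(a)–(b): forbidden (parity).
(a)–(c): allowed.
(b)–(c): allowed.
Allowed pairs: 2 of 3.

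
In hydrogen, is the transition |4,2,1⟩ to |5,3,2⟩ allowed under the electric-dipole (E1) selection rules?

allowed

Initial l = 2, final l = 3, so Δl = +1. E1 requires Δl = ±1: satisfied.
m_l: 1 → 2 (Δm_l = +1). |Δm_l| ≤ 1 satisfied.
All E1 selection rules are satisfied.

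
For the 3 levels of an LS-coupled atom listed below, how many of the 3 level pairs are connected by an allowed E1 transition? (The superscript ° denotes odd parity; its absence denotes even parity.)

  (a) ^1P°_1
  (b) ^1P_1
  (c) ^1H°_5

(a)–(b): allowed.
(a)–(c): forbidden (parity, ΔL, ΔJ).
(b)–(c): forbidden (ΔL, ΔJ).
Allowed pairs: 1 of 3.

1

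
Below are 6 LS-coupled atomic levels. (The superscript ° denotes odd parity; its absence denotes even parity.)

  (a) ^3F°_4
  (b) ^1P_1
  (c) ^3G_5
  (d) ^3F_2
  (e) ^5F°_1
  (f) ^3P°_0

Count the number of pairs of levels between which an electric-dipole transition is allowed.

1

(a)–(b): forbidden (ΔS, ΔL, ΔJ).
(a)–(c): allowed.
(a)–(d): forbidden (ΔJ).
(a)–(e): forbidden (parity, ΔS, ΔJ).
(a)–(f): forbidden (parity, ΔL, ΔJ).
(b)–(c): forbidden (parity, ΔS, ΔL, ΔJ).
(b)–(d): forbidden (parity, ΔS, ΔL).
(b)–(e): forbidden (ΔS, ΔL).
(b)–(f): forbidden (ΔS).
(c)–(d): forbidden (parity, ΔJ).
(c)–(e): forbidden (ΔS, ΔJ).
(c)–(f): forbidden (ΔL, ΔJ).
(d)–(e): forbidden (ΔS).
(d)–(f): forbidden (ΔL, ΔJ).
(e)–(f): forbidden (parity, ΔS, ΔL).
Allowed pairs: 1 of 15.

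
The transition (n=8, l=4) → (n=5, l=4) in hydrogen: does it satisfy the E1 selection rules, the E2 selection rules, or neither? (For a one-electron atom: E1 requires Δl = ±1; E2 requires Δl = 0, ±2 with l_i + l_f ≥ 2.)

Δl = 4 − 4 = +0; l_i + l_f = 8.
E1 (Δl = ±1): not satisfied.
E2 (Δl = 0,±2, l_i+l_f ≥ 2): satisfied.

E2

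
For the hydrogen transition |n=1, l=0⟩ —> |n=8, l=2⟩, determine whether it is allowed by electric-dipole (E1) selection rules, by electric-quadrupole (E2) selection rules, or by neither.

E2

Δl = 2 − 0 = +2; l_i + l_f = 2.
E1 (Δl = ±1): not satisfied.
E2 (Δl = 0,±2, l_i+l_f ≥ 2): satisfied.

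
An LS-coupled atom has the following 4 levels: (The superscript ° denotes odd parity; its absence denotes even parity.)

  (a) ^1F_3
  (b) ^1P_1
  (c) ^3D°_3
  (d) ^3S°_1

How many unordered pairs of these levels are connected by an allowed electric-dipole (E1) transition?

0

(a)–(b): forbidden (parity, ΔL, ΔJ).
(a)–(c): forbidden (ΔS).
(a)–(d): forbidden (ΔS, ΔL, ΔJ).
(b)–(c): forbidden (ΔS, ΔJ).
(b)–(d): forbidden (ΔS).
(c)–(d): forbidden (parity, ΔL, ΔJ).
Allowed pairs: 0 of 6.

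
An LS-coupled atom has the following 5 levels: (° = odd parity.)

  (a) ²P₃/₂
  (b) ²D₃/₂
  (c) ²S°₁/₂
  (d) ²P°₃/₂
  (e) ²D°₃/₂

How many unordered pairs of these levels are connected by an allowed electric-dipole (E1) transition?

(a)–(b): forbidden (parity).
(a)–(c): allowed.
(a)–(d): allowed.
(a)–(e): allowed.
(b)–(c): forbidden (ΔL).
(b)–(d): allowed.
(b)–(e): allowed.
(c)–(d): forbidden (parity).
(c)–(e): forbidden (parity, ΔL).
(d)–(e): forbidden (parity).
Allowed pairs: 5 of 10.

5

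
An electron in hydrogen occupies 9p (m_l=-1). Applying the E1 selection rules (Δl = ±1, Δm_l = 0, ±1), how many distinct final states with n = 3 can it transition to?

E1 requires Δl = ±1, so l_f ∈ {0, 2}; with 0 ≤ l_f ≤ n_f−1 = 2, the allowed l_f values are {0, 2}.
For l_f = 0: m_f ∈ {m_i−1, m_i, m_i+1} ∩ [−0, 0] = {0} → 1 state.
For l_f = 2: m_f ∈ {m_i−1, m_i, m_i+1} ∩ [−2, 2] = {-2, -1, 0} → 3 states.
Total: 4.

4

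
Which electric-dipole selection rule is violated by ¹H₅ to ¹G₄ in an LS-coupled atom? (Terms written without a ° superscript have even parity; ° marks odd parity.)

Initial level: S=0, L=5, J=5, parity even. Final level: S=0, L=4, J=4, parity even.
Parity must change: even → even — violated.
ΔS = 0: S: 0 → 0 — satisfied.
ΔL = 0, ±1 (not L=0↔0): L: 5 → 4, ΔL = -1 — satisfied.
ΔJ = 0, ±1 (not J=0↔0): J: 5 → 4, ΔJ = -1 — satisfied.

parity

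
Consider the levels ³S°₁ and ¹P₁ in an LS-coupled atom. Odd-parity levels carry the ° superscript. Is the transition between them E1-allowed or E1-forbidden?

Initial level: S=1, L=0, J=1, parity odd. Final level: S=0, L=1, J=1, parity even.
Parity must change: odd → even — passes.
ΔS = 0: S: 1 → 0 — fails.
ΔL = 0, ±1 (not L=0↔0): L: 0 → 1, ΔL = +1 — passes.
ΔJ = 0, ±1 (not J=0↔0): J: 1 → 1, ΔJ = +0 — passes.
Rule(s) violated: ΔS.

forbidden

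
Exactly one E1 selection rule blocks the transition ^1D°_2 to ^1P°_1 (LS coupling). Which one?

parity

Initial level: S=0, L=2, J=2, parity odd. Final level: S=0, L=1, J=1, parity odd.
ΔJ = 0, ±1 (not J=0↔0): J: 2 → 1, ΔJ = -1 — satisfied.
ΔS = 0: S: 0 → 0 — satisfied.
Parity must change: odd → odd — violated.
ΔL = 0, ±1 (not L=0↔0): L: 2 → 1, ΔL = -1 — satisfied.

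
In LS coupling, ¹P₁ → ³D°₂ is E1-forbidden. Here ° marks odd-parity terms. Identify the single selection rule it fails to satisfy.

Reading off the term symbols: S 0→1, L 1→2, J 1→2, parity even→odd.
ΔJ = 0, ±1 (not J=0↔0): J: 1 → 2, ΔJ = +1 — passes.
Parity must change: even → odd — passes.
ΔL = 0, ±1 (not L=0↔0): L: 1 → 2, ΔL = +1 — passes.
ΔS = 0: S: 0 → 1 — fails.

the ΔS = 0 rule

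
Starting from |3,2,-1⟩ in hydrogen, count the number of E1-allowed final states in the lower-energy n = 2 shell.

E1 requires Δl = ±1, so l_f ∈ {1, 3}; with 0 ≤ l_f ≤ n_f−1 = 1, the allowed l_f values are {1}.
For l_f = 1: m_f ∈ {m_i−1, m_i, m_i+1} ∩ [−1, 1] = {-1, 0} → 2 states.
Total: 2.

2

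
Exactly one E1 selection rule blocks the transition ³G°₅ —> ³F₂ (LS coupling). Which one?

the ΔJ = 0, ±1 rule

Reading off the term symbols: S 1→1, L 4→3, J 5→2, parity odd→even.
Parity must change: odd → even — ✓.
ΔS = 0: S: 1 → 1 — ✓.
ΔL = 0, ±1 (not L=0↔0): L: 4 → 3, ΔL = -1 — ✓.
ΔJ = 0, ±1 (not J=0↔0): J: 5 → 2, ΔJ = -3 — ✗.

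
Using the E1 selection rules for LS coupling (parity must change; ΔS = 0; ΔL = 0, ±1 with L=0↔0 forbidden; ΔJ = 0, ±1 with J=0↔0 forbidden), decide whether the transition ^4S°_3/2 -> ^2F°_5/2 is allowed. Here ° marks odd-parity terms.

forbidden

Parity must change: odd → odd — fails.
ΔS = 0: S: 3/2 → 1/2 — fails.
ΔL = 0, ±1 (not L=0↔0): L: 0 → 3, ΔL = +3 — fails.
ΔJ = 0, ±1 (not J=0↔0): J: 3/2 → 5/2, ΔJ = +1 — passes.
Rule(s) violated: parity, ΔS, ΔL.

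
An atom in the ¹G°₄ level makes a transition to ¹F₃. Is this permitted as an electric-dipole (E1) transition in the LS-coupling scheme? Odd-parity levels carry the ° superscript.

allowed

Reading off the term symbols: S 0→0, L 4→3, J 4→3, parity odd→even.
Parity must change: odd → even — passes.
ΔS = 0: S: 0 → 0 — passes.
ΔL = 0, ±1 (not L=0↔0): L: 4 → 3, ΔL = -1 — passes.
ΔJ = 0, ±1 (not J=0↔0): J: 4 → 3, ΔJ = -1 — passes.
All four E1 rules are satisfied.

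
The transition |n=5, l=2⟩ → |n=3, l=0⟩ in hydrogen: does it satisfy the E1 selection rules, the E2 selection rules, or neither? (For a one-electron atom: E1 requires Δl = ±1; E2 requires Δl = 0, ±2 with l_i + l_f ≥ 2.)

E2

Δl = 0 − 2 = -2; l_i + l_f = 2.
E1 (Δl = ±1): not satisfied.
E2 (Δl = 0,±2, l_i+l_f ≥ 2): satisfied.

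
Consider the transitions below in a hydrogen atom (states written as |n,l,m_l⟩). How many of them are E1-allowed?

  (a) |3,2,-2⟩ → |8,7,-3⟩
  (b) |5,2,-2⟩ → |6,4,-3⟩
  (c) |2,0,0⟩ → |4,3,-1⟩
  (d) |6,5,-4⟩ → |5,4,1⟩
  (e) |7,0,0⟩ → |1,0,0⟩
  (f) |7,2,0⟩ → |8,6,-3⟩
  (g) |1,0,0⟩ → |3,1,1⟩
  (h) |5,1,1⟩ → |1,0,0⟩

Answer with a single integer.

(a) forbidden — Δl = +5 (E1 requires Δl = ±1)
(b) forbidden — Δl = +2 (E1 requires Δl = ±1)
(c) forbidden — Δl = +3 (E1 requires Δl = ±1)
(d) forbidden — Δm_l = +5 (E1 requires Δm_l = 0, ±1)
(e) forbidden — Δl = +0 (E1 requires Δl = ±1)
(f) forbidden — Δl = +4 (E1 requires Δl = ±1); Δm_l = -3 (E1 requires Δm_l = 0, ±1)
(g) allowed
(h) allowed
Total allowed: 2 of 8.

2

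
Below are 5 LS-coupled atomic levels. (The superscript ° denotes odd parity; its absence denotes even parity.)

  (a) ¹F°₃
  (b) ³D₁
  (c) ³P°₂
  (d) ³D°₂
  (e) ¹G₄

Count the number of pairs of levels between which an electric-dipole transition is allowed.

3

(a)–(b): forbidden (ΔS, ΔJ).
(a)–(c): forbidden (parity, ΔS, ΔL).
(a)–(d): forbidden (parity, ΔS).
(a)–(e): allowed.
(b)–(c): allowed.
(b)–(d): allowed.
(b)–(e): forbidden (parity, ΔS, ΔL, ΔJ).
(c)–(d): forbidden (parity).
(c)–(e): forbidden (ΔS, ΔL, ΔJ).
(d)–(e): forbidden (ΔS, ΔL, ΔJ).
Allowed pairs: 3 of 10.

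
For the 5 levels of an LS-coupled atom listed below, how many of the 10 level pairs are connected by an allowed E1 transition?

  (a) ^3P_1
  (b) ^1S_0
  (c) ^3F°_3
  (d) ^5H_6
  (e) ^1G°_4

(a)–(b): forbidden (parity, ΔS).
(a)–(c): forbidden (ΔL, ΔJ).
(a)–(d): forbidden (parity, ΔS, ΔL, ΔJ).
(a)–(e): forbidden (ΔS, ΔL, ΔJ).
(b)–(c): forbidden (ΔS, ΔL, ΔJ).
(b)–(d): forbidden (parity, ΔS, ΔL, ΔJ).
(b)–(e): forbidden (ΔL, ΔJ).
(c)–(d): forbidden (ΔS, ΔL, ΔJ).
(c)–(e): forbidden (parity, ΔS).
(d)–(e): forbidden (ΔS, ΔJ).
Allowed pairs: 0 of 10.

0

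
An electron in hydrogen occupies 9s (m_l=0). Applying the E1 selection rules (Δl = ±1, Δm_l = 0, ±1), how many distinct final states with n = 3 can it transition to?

E1 requires Δl = ±1, so l_f ∈ {-1, 1}; with 0 ≤ l_f ≤ n_f−1 = 2, the allowed l_f values are {1}.
For l_f = 1: m_f ∈ {m_i−1, m_i, m_i+1} ∩ [−1, 1] = {-1, 0, 1} → 3 states.
Total: 3.

3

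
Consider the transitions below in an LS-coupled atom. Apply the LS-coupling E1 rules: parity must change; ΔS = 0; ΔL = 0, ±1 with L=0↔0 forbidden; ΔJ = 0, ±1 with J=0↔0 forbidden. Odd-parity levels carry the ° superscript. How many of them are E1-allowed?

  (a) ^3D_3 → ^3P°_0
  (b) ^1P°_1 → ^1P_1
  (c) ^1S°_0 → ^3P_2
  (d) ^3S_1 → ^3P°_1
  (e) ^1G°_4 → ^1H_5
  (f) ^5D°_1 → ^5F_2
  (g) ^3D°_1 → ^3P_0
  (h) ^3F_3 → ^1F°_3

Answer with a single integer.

5

(a) forbidden (ΔJ fails)
(b) allowed
(c) forbidden (ΔS, ΔJ fail)
(d) allowed
(e) allowed
(f) allowed
(g) allowed
(h) forbidden (ΔS fails)
Total allowed: 5 of 8.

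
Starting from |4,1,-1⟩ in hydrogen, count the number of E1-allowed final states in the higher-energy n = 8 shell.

E1 requires Δl = ±1, so l_f ∈ {0, 2}; with 0 ≤ l_f ≤ n_f−1 = 7, the allowed l_f values are {0, 2}.
For l_f = 0: m_f ∈ {m_i−1, m_i, m_i+1} ∩ [−0, 0] = {0} → 1 state.
For l_f = 2: m_f ∈ {m_i−1, m_i, m_i+1} ∩ [−2, 2] = {-2, -1, 0} → 3 states.
Total: 4.

4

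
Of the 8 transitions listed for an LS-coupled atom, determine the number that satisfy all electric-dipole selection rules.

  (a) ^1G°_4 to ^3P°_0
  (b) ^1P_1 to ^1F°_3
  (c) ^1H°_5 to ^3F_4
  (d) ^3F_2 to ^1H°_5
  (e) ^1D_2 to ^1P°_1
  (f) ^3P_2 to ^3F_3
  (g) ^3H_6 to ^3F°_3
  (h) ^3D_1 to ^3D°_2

2

(a) forbidden (parity, ΔS, ΔL, ΔJ fail)
(b) forbidden (ΔL, ΔJ fail)
(c) forbidden (ΔS, ΔL fail)
(d) forbidden (ΔS, ΔL, ΔJ fail)
(e) allowed
(f) forbidden (parity, ΔL fail)
(g) forbidden (ΔL, ΔJ fail)
(h) allowed
Total allowed: 2 of 8.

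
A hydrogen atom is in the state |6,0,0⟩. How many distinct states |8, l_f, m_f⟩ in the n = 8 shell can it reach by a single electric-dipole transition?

E1 requires Δl = ±1, so l_f ∈ {-1, 1}; with 0 ≤ l_f ≤ n_f−1 = 7, the allowed l_f values are {1}.
For l_f = 1: m_f ∈ {m_i−1, m_i, m_i+1} ∩ [−1, 1] = {-1, 0, 1} → 3 states.
Total: 3.

3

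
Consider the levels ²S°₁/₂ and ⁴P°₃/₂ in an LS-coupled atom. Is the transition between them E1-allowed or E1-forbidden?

Initial level: S=1/2, L=0, J=1/2, parity odd. Final level: S=3/2, L=1, J=3/2, parity odd.
ΔL = 0, ±1 (not L=0↔0): L: 0 → 1, ΔL = +1 — ok.
ΔS = 0: S: 1/2 → 3/2 — fails.
ΔJ = 0, ±1 (not J=0↔0): J: 1/2 → 3/2, ΔJ = +1 — ok.
Parity must change: odd → odd — fails.
Rule(s) violated: parity, ΔS.

forbidden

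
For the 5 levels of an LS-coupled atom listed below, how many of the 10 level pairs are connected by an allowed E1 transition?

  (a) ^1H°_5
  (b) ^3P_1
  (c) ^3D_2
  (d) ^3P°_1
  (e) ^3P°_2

4

(a)–(b): forbidden (ΔS, ΔL, ΔJ).
(a)–(c): forbidden (ΔS, ΔL, ΔJ).
(a)–(d): forbidden (parity, ΔS, ΔL, ΔJ).
(a)–(e): forbidden (parity, ΔS, ΔL, ΔJ).
(b)–(c): forbidden (parity).
(b)–(d): allowed.
(b)–(e): allowed.
(c)–(d): allowed.
(c)–(e): allowed.
(d)–(e): forbidden (parity).
Allowed pairs: 4 of 10.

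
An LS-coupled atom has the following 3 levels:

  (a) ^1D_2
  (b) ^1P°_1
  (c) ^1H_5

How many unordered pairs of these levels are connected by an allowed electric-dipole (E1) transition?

(a)–(b): allowed.
(a)–(c): forbidden (parity, ΔL, ΔJ).
(b)–(c): forbidden (ΔL, ΔJ).
Allowed pairs: 1 of 3.

1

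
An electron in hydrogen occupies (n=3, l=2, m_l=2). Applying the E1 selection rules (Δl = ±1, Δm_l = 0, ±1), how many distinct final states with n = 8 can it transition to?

4

E1 requires Δl = ±1, so l_f ∈ {1, 3}; with 0 ≤ l_f ≤ n_f−1 = 7, the allowed l_f values are {1, 3}.
For l_f = 1: m_f ∈ {m_i−1, m_i, m_i+1} ∩ [−1, 1] = {1} → 1 state.
For l_f = 3: m_f ∈ {m_i−1, m_i, m_i+1} ∩ [−3, 3] = {1, 2, 3} → 3 states.
Total: 4.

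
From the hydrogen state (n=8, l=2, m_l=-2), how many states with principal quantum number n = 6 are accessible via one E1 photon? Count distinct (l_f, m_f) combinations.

E1 requires Δl = ±1, so l_f ∈ {1, 3}; with 0 ≤ l_f ≤ n_f−1 = 5, the allowed l_f values are {1, 3}.
For l_f = 1: m_f ∈ {m_i−1, m_i, m_i+1} ∩ [−1, 1] = {-1} → 1 state.
For l_f = 3: m_f ∈ {m_i−1, m_i, m_i+1} ∩ [−3, 3] = {-3, -2, -1} → 3 states.
Total: 4.

4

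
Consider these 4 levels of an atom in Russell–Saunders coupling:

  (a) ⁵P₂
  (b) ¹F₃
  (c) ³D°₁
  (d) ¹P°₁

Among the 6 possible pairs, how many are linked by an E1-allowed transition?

0

(a)–(b): forbidden (parity, ΔS, ΔL).
(a)–(c): forbidden (ΔS).
(a)–(d): forbidden (ΔS).
(b)–(c): forbidden (ΔS, ΔJ).
(b)–(d): forbidden (ΔL, ΔJ).
(c)–(d): forbidden (parity, ΔS).
Allowed pairs: 0 of 6.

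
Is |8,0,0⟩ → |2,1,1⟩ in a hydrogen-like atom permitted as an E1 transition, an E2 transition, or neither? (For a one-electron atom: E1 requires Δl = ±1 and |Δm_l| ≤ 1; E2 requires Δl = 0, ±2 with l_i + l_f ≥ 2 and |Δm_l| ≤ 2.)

Δl = 1 − 0 = +1; l_i + l_f = 1.
Δm_l = +1.
E1 (Δl = ±1, |Δm_l| ≤ 1): satisfied.
E2 (Δl = 0,±2, l_i+l_f ≥ 2, |Δm_l| ≤ 2): not satisfied.

E1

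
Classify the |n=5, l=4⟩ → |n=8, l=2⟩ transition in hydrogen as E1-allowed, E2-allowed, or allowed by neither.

E2

Δl = 2 − 4 = -2; l_i + l_f = 6.
E1 (Δl = ±1): not satisfied.
E2 (Δl = 0,±2, l_i+l_f ≥ 2): satisfied.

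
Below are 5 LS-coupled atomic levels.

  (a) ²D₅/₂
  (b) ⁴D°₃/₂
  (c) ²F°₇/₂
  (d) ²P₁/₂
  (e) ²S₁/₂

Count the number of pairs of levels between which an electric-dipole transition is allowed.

1

(a)–(b): forbidden (ΔS).
(a)–(c): allowed.
(a)–(d): forbidden (parity, ΔJ).
(a)–(e): forbidden (parity, ΔL, ΔJ).
(b)–(c): forbidden (parity, ΔS, ΔJ).
(b)–(d): forbidden (ΔS).
(b)–(e): forbidden (ΔS, ΔL).
(c)–(d): forbidden (ΔL, ΔJ).
(c)–(e): forbidden (ΔL, ΔJ).
(d)–(e): forbidden (parity).
Allowed pairs: 1 of 10.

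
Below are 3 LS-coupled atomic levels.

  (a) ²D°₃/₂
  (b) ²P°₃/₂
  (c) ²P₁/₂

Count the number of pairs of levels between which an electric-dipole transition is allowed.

(a)–(b): forbidden (parity).
(a)–(c): allowed.
(b)–(c): allowed.
Allowed pairs: 2 of 3.

2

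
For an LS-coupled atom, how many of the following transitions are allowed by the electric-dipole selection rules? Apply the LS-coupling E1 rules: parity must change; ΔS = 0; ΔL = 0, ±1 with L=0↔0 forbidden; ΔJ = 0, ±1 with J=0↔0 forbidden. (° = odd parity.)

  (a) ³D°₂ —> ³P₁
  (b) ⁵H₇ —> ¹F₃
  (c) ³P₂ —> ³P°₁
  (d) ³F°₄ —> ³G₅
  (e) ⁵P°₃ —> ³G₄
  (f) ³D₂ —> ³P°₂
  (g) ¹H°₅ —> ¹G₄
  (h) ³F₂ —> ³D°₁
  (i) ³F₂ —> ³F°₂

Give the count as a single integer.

(a) allowed
(b) forbidden (parity, ΔS, ΔL, ΔJ fail)
(c) allowed
(d) allowed
(e) forbidden (ΔS, ΔL fail)
(f) allowed
(g) allowed
(h) allowed
(i) allowed
Total allowed: 7 of 9.

7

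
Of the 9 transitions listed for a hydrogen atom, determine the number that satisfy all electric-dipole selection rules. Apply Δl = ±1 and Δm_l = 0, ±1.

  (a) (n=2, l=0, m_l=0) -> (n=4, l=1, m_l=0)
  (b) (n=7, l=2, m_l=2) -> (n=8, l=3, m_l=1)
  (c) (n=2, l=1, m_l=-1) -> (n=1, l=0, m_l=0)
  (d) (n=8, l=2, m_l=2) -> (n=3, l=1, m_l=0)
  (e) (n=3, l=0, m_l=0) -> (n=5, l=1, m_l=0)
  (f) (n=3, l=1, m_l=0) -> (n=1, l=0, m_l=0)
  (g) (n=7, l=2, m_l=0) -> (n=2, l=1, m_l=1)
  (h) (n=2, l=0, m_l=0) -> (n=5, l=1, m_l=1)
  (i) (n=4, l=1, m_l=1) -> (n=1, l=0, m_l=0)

(a) allowed
(b) allowed
(c) allowed
(d) forbidden — Δm_l = -2 (E1 requires Δm_l = 0, ±1)
(e) allowed
(f) allowed
(g) allowed
(h) allowed
(i) allowed
Total allowed: 8 of 9.

8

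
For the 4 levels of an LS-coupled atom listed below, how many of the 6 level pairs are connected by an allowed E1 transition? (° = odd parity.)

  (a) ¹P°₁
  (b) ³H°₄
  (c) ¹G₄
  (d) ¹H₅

0

(a)–(b): forbidden (parity, ΔS, ΔL, ΔJ).
(a)–(c): forbidden (ΔL, ΔJ).
(a)–(d): forbidden (ΔL, ΔJ).
(b)–(c): forbidden (ΔS).
(b)–(d): forbidden (ΔS).
(c)–(d): forbidden (parity).
Allowed pairs: 0 of 6.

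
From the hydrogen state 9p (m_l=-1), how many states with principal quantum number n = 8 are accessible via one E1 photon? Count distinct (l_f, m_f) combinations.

E1 requires Δl = ±1, so l_f ∈ {0, 2}; with 0 ≤ l_f ≤ n_f−1 = 7, the allowed l_f values are {0, 2}.
For l_f = 0: m_f ∈ {m_i−1, m_i, m_i+1} ∩ [−0, 0] = {0} → 1 state.
For l_f = 2: m_f ∈ {m_i−1, m_i, m_i+1} ∩ [−2, 2] = {-2, -1, 0} → 3 states.
Total: 4.

4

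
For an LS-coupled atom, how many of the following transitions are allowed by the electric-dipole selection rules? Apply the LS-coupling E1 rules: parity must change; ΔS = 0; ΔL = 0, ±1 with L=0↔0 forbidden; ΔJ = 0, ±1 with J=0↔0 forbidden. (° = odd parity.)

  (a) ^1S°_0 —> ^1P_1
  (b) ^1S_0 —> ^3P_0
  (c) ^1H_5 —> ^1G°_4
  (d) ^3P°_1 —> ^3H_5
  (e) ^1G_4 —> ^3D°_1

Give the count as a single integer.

2

(a) allowed
(b) forbidden (parity, ΔS, ΔJ fail)
(c) allowed
(d) forbidden (ΔL, ΔJ fail)
(e) forbidden (ΔS, ΔL, ΔJ fail)
Total allowed: 2 of 5.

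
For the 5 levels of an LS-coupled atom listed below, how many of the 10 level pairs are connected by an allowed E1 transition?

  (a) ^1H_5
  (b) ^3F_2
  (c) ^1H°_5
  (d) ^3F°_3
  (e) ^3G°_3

(a)–(b): forbidden (parity, ΔS, ΔL, ΔJ).
(a)–(c): allowed.
(a)–(d): forbidden (ΔS, ΔL, ΔJ).
(a)–(e): forbidden (ΔS, ΔJ).
(b)–(c): forbidden (ΔS, ΔL, ΔJ).
(b)–(d): allowed.
(b)–(e): allowed.
(c)–(d): forbidden (parity, ΔS, ΔL, ΔJ).
(c)–(e): forbidden (parity, ΔS, ΔJ).
(d)–(e): forbidden (parity).
Allowed pairs: 3 of 10.

3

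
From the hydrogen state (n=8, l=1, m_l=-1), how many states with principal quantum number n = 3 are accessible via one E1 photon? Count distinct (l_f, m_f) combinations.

4

E1 requires Δl = ±1, so l_f ∈ {0, 2}; with 0 ≤ l_f ≤ n_f−1 = 2, the allowed l_f values are {0, 2}.
For l_f = 0: m_f ∈ {m_i−1, m_i, m_i+1} ∩ [−0, 0] = {0} → 1 state.
For l_f = 2: m_f ∈ {m_i−1, m_i, m_i+1} ∩ [−2, 2] = {-2, -1, 0} → 3 states.
Total: 4.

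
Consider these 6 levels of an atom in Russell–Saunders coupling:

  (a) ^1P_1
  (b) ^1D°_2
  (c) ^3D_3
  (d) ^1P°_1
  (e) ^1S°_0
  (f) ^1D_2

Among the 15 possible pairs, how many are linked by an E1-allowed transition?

5

(a)–(b): allowed.
(a)–(c): forbidden (parity, ΔS, ΔJ).
(a)–(d): allowed.
(a)–(e): allowed.
(a)–(f): forbidden (parity).
(b)–(c): forbidden (ΔS).
(b)–(d): forbidden (parity).
(b)–(e): forbidden (parity, ΔL, ΔJ).
(b)–(f): allowed.
(c)–(d): forbidden (ΔS, ΔJ).
(c)–(e): forbidden (ΔS, ΔL, ΔJ).
(c)–(f): forbidden (parity, ΔS).
(d)–(e): forbidden (parity).
(d)–(f): allowed.
(e)–(f): forbidden (ΔL, ΔJ).
Allowed pairs: 5 of 15.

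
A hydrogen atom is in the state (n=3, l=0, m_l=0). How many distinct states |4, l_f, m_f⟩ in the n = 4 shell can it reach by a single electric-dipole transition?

3

E1 requires Δl = ±1, so l_f ∈ {-1, 1}; with 0 ≤ l_f ≤ n_f−1 = 3, the allowed l_f values are {1}.
For l_f = 1: m_f ∈ {m_i−1, m_i, m_i+1} ∩ [−1, 1] = {-1, 0, 1} → 3 states.
Total: 3.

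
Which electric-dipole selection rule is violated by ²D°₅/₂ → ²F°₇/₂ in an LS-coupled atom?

parity

Parity must change: odd → odd — violated.
ΔS = 0: S: 1/2 → 1/2 — satisfied.
ΔL = 0, ±1 (not L=0↔0): L: 2 → 3, ΔL = +1 — satisfied.
ΔJ = 0, ±1 (not J=0↔0): J: 5/2 → 7/2, ΔJ = +1 — satisfied.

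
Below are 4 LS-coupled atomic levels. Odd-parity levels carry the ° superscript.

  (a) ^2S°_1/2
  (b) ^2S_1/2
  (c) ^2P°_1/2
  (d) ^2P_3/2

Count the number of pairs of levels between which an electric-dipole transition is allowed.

(a)–(b): forbidden (ΔL).
(a)–(c): forbidden (parity).
(a)–(d): allowed.
(b)–(c): allowed.
(b)–(d): forbidden (parity).
(c)–(d): allowed.
Allowed pairs: 3 of 6.

3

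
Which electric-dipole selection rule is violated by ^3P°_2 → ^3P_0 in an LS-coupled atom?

Parity must change: odd → even — ok.
ΔS = 0: S: 1 → 1 — ok.
ΔL = 0, ±1 (not L=0↔0): L: 1 → 1, ΔL = +0 — ok.
ΔJ = 0, ±1 (not J=0↔0): J: 2 → 0, ΔJ = -2 — fails.

the ΔJ = 0, ±1 rule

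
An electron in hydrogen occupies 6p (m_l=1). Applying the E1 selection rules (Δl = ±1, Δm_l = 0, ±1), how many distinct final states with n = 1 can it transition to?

E1 requires Δl = ±1, so l_f ∈ {0, 2}; with 0 ≤ l_f ≤ n_f−1 = 0, the allowed l_f values are {0}.
For l_f = 0: m_f ∈ {m_i−1, m_i, m_i+1} ∩ [−0, 0] = {0} → 1 state.
Total: 1.

1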